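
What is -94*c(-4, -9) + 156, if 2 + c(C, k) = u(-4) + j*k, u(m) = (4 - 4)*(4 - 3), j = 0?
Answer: 344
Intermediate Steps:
u(m) = 0 (u(m) = 0*1 = 0)
c(C, k) = -2 (c(C, k) = -2 + (0 + 0*k) = -2 + (0 + 0) = -2 + 0 = -2)
-94*c(-4, -9) + 156 = -94*(-2) + 156 = 188 + 156 = 344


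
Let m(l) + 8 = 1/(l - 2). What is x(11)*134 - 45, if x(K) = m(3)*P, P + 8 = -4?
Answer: 11211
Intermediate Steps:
P = -12 (P = -8 - 4 = -12)
m(l) = -8 + 1/(-2 + l) (m(l) = -8 + 1/(l - 2) = -8 + 1/(-2 + l))
x(K) = 84 (x(K) = ((17 - 8*3)/(-2 + 3))*(-12) = ((17 - 24)/1)*(-12) = (1*(-7))*(-12) = -7*(-12) = 84)
x(11)*134 - 45 = 84*134 - 45 = 11256 - 45 = 11211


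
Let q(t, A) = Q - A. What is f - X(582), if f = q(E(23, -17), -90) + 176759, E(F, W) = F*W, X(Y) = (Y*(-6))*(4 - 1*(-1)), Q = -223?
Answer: 194086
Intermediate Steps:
X(Y) = -30*Y (X(Y) = (-6*Y)*(4 + 1) = -6*Y*5 = -30*Y)
q(t, A) = -223 - A
f = 176626 (f = (-223 - 1*(-90)) + 176759 = (-223 + 90) + 176759 = -133 + 176759 = 176626)
f - X(582) = 176626 - (-30)*582 = 176626 - 1*(-17460) = 176626 + 17460 = 194086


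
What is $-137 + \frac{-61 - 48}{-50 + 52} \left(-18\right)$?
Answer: $844$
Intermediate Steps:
$-137 + \frac{-61 - 48}{-50 + 52} \left(-18\right) = -137 + - \frac{109}{2} \left(-18\right) = -137 + \left(-109\right) \frac{1}{2} \left(-18\right) = -137 - -981 = -137 + 981 = 844$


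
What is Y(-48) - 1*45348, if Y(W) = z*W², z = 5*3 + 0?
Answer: -10788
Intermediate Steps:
z = 15 (z = 15 + 0 = 15)
Y(W) = 15*W²
Y(-48) - 1*45348 = 15*(-48)² - 1*45348 = 15*2304 - 45348 = 34560 - 45348 = -10788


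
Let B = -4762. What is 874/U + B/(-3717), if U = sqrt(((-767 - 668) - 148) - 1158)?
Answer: 4762/3717 - 874*I*sqrt(2741)/2741 ≈ 1.2811 - 16.694*I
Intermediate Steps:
U = I*sqrt(2741) (U = sqrt((-1435 - 148) - 1158) = sqrt(-1583 - 1158) = sqrt(-2741) = I*sqrt(2741) ≈ 52.355*I)
874/U + B/(-3717) = 874/((I*sqrt(2741))) - 4762/(-3717) = 874*(-I*sqrt(2741)/2741) - 4762*(-1/3717) = -874*I*sqrt(2741)/2741 + 4762/3717 = 4762/3717 - 874*I*sqrt(2741)/2741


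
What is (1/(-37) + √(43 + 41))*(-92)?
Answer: 92/37 - 184*√21 ≈ -840.71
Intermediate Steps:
(1/(-37) + √(43 + 41))*(-92) = (-1/37 + √84)*(-92) = (-1/37 + 2*√21)*(-92) = 92/37 - 184*√21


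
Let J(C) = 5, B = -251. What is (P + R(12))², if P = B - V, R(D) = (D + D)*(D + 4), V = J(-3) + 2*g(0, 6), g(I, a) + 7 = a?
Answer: 16900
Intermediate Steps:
g(I, a) = -7 + a
V = 3 (V = 5 + 2*(-7 + 6) = 5 + 2*(-1) = 5 - 2 = 3)
R(D) = 2*D*(4 + D) (R(D) = (2*D)*(4 + D) = 2*D*(4 + D))
P = -254 (P = -251 - 1*3 = -251 - 3 = -254)
(P + R(12))² = (-254 + 2*12*(4 + 12))² = (-254 + 2*12*16)² = (-254 + 384)² = 130² = 16900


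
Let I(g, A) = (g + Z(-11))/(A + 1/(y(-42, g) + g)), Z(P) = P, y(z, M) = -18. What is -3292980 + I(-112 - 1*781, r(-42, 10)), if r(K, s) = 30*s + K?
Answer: -773972963804/235037 ≈ -3.2930e+6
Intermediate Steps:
r(K, s) = K + 30*s
I(g, A) = (-11 + g)/(A + 1/(-18 + g)) (I(g, A) = (g - 11)/(A + 1/(-18 + g)) = (-11 + g)/(A + 1/(-18 + g)))
-3292980 + I(-112 - 1*781, r(-42, 10)) = -3292980 + (198 + (-112 - 1*781)² - 29*(-112 - 1*781))/(1 - 18*(-42 + 30*10) + (-42 + 30*10)*(-112 - 1*781)) = -3292980 + (198 + (-112 - 781)² - 29*(-112 - 781))/(1 - 18*(-42 + 300) + (-42 + 300)*(-112 - 781)) = -3292980 + (198 + (-893)² - 29*(-893))/(1 - 18*258 + 258*(-893)) = -3292980 + (198 + 797449 + 25897)/(1 - 4644 - 230394) = -3292980 + 823544/(-235037) = -3292980 - 1/235037*823544 = -3292980 - 823544/235037 = -773972963804/235037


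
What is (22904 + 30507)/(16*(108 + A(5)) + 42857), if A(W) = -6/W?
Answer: 267055/222829 ≈ 1.1985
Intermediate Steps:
(22904 + 30507)/(16*(108 + A(5)) + 42857) = (22904 + 30507)/(16*(108 - 6/5) + 42857) = 53411/(16*(108 - 6*⅕) + 42857) = 53411/(16*(108 - 6/5) + 42857) = 53411/(16*(534/5) + 42857) = 53411/(8544/5 + 42857) = 53411/(222829/5) = 53411*(5/222829) = 267055/222829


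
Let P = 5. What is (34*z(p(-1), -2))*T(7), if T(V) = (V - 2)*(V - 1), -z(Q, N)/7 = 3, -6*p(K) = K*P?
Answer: -21420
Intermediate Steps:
p(K) = -5*K/6 (p(K) = -K*5/6 = -5*K/6)
z(Q, N) = -21 (z(Q, N) = -7*3 = -21)
T(V) = (-1 + V)*(-2 + V) (T(V) = (-2 + V)*(-1 + V) = (-1 + V)*(-2 + V))
(34*z(p(-1), -2))*T(7) = (34*(-21))*(2 + 7**2 - 3*7) = -714*(2 + 49 - 21) = -714*30 = -21420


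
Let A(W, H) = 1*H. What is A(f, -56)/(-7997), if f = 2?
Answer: 56/7997 ≈ 0.0070026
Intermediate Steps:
A(W, H) = H
A(f, -56)/(-7997) = -56/(-7997) = -56*(-1/7997) = 56/7997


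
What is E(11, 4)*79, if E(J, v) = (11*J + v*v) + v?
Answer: 11139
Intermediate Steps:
E(J, v) = v + v² + 11*J (E(J, v) = (11*J + v²) + v = (v² + 11*J) + v = v + v² + 11*J)
E(11, 4)*79 = (4 + 4² + 11*11)*79 = (4 + 16 + 121)*79 = 141*79 = 11139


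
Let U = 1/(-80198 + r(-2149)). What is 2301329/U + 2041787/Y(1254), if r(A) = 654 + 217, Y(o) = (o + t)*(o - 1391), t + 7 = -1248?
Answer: -25010378963084/137 ≈ -1.8256e+11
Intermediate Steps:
t = -1255 (t = -7 - 1248 = -1255)
Y(o) = (-1391 + o)*(-1255 + o) (Y(o) = (o - 1255)*(o - 1391) = (-1255 + o)*(-1391 + o) = (-1391 + o)*(-1255 + o))
r(A) = 871
U = -1/79327 (U = 1/(-80198 + 871) = 1/(-79327) = -1/79327 ≈ -1.2606e-5)
2301329/U + 2041787/Y(1254) = 2301329/(-1/79327) + 2041787/(1745705 + 1254² - 2646*1254) = 2301329*(-79327) + 2041787/(1745705 + 1572516 - 3318084) = -182557525583 + 2041787/137 = -25010378963084/137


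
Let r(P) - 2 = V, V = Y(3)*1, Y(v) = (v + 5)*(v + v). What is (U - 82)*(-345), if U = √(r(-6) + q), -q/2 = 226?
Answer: 28290 - 345*I*√402 ≈ 28290.0 - 6917.2*I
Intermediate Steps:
Y(v) = 2*v*(5 + v) (Y(v) = (5 + v)*(2*v) = 2*v*(5 + v))
q = -452 (q = -2*226 = -452)
V = 48 (V = (2*3*(5 + 3))*1 = (2*3*8)*1 = 48*1 = 48)
r(P) = 50 (r(P) = 2 + 48 = 50)
U = I*√402 (U = √(50 - 452) = √(-402) = I*√402 ≈ 20.05*I)
(U - 82)*(-345) = (I*√402 - 82)*(-345) = (-82 + I*√402)*(-345) = 28290 - 345*I*√402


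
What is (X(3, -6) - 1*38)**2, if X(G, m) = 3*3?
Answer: 841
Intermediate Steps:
X(G, m) = 9
(X(3, -6) - 1*38)**2 = (9 - 1*38)**2 = (9 - 38)**2 = (-29)**2 = 841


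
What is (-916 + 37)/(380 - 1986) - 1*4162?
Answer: -6683293/1606 ≈ -4161.5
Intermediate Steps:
(-916 + 37)/(380 - 1986) - 1*4162 = -879/(-1606) - 4162 = -879*(-1/1606) - 4162 = 879/1606 - 4162 = -6683293/1606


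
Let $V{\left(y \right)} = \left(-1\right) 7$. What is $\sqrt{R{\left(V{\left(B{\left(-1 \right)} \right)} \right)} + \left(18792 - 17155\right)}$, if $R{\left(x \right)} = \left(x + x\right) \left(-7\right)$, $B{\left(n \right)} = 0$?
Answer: $\sqrt{1735} \approx 41.653$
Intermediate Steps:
$V{\left(y \right)} = -7$
$R{\left(x \right)} = - 14 x$ ($R{\left(x \right)} = 2 x \left(-7\right) = - 14 x$)
$\sqrt{R{\left(V{\left(B{\left(-1 \right)} \right)} \right)} + \left(18792 - 17155\right)} = \sqrt{\left(-14\right) \left(-7\right) + \left(18792 - 17155\right)} = \sqrt{98 + \left(18792 - 17155\right)} = \sqrt{98 + 1637} = \sqrt{1735}$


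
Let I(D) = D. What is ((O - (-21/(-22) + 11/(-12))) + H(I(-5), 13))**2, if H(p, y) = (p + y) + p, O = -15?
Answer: 2524921/17424 ≈ 144.91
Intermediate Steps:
H(p, y) = y + 2*p
((O - (-21/(-22) + 11/(-12))) + H(I(-5), 13))**2 = ((-15 - (-21/(-22) + 11/(-12))) + (13 + 2*(-5)))**2 = ((-15 - (-21*(-1/22) + 11*(-1/12))) + (13 - 10))**2 = ((-15 - (21/22 - 11/12)) + 3)**2 = ((-15 - 1*5/132) + 3)**2 = ((-15 - 5/132) + 3)**2 = (-1985/132 + 3)**2 = (-1589/132)**2 = 2524921/17424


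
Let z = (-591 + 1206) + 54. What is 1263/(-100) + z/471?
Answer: -175991/15700 ≈ -11.210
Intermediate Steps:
z = 669 (z = 615 + 54 = 669)
1263/(-100) + z/471 = 1263/(-100) + 669/471 = 1263*(-1/100) + 669*(1/471) = -1263/100 + 223/157 = -175991/15700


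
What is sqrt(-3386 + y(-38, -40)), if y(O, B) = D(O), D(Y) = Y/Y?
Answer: I*sqrt(3385) ≈ 58.181*I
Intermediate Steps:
D(Y) = 1
y(O, B) = 1
sqrt(-3386 + y(-38, -40)) = sqrt(-3386 + 1) = sqrt(-3385) = I*sqrt(3385)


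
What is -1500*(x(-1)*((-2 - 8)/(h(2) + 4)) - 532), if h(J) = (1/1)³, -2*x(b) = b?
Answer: 799500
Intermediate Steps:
x(b) = -b/2
h(J) = 1 (h(J) = 1³ = 1)
-1500*(x(-1)*((-2 - 8)/(h(2) + 4)) - 532) = -1500*((-½*(-1))*((-2 - 8)/(1 + 4)) - 532) = -1500*((-10/5)/2 - 532) = -1500*((-10*⅕)/2 - 532) = -1500*((½)*(-2) - 532) = -1500*(-1 - 532) = -1500*(-533) = 799500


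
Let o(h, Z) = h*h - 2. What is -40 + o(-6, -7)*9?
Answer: 266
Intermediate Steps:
o(h, Z) = -2 + h**2 (o(h, Z) = h**2 - 2 = -2 + h**2)
-40 + o(-6, -7)*9 = -40 + (-2 + (-6)**2)*9 = -40 + (-2 + 36)*9 = -40 + 34*9 = -40 + 306 = 266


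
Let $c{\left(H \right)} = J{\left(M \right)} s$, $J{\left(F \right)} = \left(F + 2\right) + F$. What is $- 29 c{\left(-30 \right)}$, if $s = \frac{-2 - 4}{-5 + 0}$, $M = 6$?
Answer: $- \frac{2436}{5} \approx -487.2$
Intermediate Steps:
$J{\left(F \right)} = 2 + 2 F$ ($J{\left(F \right)} = \left(2 + F\right) + F = 2 + 2 F$)
$s = \frac{6}{5}$ ($s = - \frac{6}{-5} = \left(-6\right) \left(- \frac{1}{5}\right) = \frac{6}{5} \approx 1.2$)
$c{\left(H \right)} = \frac{84}{5}$ ($c{\left(H \right)} = \left(2 + 2 \cdot 6\right) \frac{6}{5} = \left(2 + 12\right) \frac{6}{5} = 14 \cdot \frac{6}{5} = \frac{84}{5}$)
$- 29 c{\left(-30 \right)} = \left(-29\right) \frac{84}{5} = - \frac{2436}{5}$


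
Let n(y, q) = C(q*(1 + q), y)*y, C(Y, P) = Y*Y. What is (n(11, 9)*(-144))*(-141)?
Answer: 1809086400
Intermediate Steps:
C(Y, P) = Y²
n(y, q) = y*q²*(1 + q)² (n(y, q) = (q*(1 + q))²*y = (q²*(1 + q)²)*y = y*q²*(1 + q)²)
(n(11, 9)*(-144))*(-141) = ((11*9²*(1 + 9)²)*(-144))*(-141) = ((11*81*10²)*(-144))*(-141) = ((11*81*100)*(-144))*(-141) = (89100*(-144))*(-141) = -12830400*(-141) = 1809086400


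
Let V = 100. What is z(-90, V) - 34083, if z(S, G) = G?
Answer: -33983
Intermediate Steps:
z(-90, V) - 34083 = 100 - 34083 = -33983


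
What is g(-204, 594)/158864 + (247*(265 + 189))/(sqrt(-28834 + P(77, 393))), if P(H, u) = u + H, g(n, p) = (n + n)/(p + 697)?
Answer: -51/25636678 - 56069*I*sqrt(7091)/7091 ≈ -1.9893e-6 - 665.84*I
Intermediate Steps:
g(n, p) = 2*n/(697 + p) (g(n, p) = (2*n)/(697 + p) = 2*n/(697 + p))
P(H, u) = H + u
g(-204, 594)/158864 + (247*(265 + 189))/(sqrt(-28834 + P(77, 393))) = (2*(-204)/(697 + 594))/158864 + (247*(265 + 189))/(sqrt(-28834 + (77 + 393))) = (2*(-204)/1291)*(1/158864) + (247*454)/(sqrt(-28834 + 470)) = (2*(-204)*(1/1291))*(1/158864) + 112138/(sqrt(-28364)) = -408/1291*1/158864 + 112138/((2*I*sqrt(7091))) = -51/25636678 + 112138*(-I*sqrt(7091)/14182) = -51/25636678 - 56069*I*sqrt(7091)/7091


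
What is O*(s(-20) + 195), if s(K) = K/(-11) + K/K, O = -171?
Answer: -372096/11 ≈ -33827.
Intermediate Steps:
s(K) = 1 - K/11 (s(K) = K*(-1/11) + 1 = -K/11 + 1 = 1 - K/11)
O*(s(-20) + 195) = -171*((1 - 1/11*(-20)) + 195) = -171*((1 + 20/11) + 195) = -171*(31/11 + 195) = -171*2176/11 = -372096/11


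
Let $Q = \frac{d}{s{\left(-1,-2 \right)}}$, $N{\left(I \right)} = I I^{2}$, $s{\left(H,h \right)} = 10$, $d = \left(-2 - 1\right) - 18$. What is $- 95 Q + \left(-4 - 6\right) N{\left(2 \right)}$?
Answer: $\frac{239}{2} \approx 119.5$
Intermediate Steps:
$d = -21$ ($d = \left(-2 - 1\right) - 18 = -3 - 18 = -21$)
$N{\left(I \right)} = I^{3}$
$Q = - \frac{21}{10} \approx -2.1$
$- 95 Q + \left(-4 - 6\right) N{\left(2 \right)} = \left(-95\right) \left(- \frac{21}{10}\right) + \left(-4 - 6\right) 2^{3} = \frac{399}{2} - 80 = \frac{239}{2}$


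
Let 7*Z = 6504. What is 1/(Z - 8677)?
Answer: -7/54235 ≈ -0.00012907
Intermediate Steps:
Z = 6504/7 (Z = (1/7)*6504 = 6504/7 ≈ 929.14)
1/(Z - 8677) = 1/(6504/7 - 8677) = 1/(-54235/7) = -7/54235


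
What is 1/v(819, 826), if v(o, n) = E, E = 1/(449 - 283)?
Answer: 166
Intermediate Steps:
E = 1/166 ≈ 0.0060241
v(o, n) = 1/166
1/v(819, 826) = 1/(1/166) = 166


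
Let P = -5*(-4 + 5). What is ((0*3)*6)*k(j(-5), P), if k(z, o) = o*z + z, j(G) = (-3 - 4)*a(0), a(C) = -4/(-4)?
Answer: 0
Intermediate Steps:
a(C) = 1 (a(C) = -4*(-¼) = 1)
j(G) = -7 (j(G) = (-3 - 4)*1 = -7*1 = -7)
P = -5 (P = -5*1 = -5)
k(z, o) = z + o*z
((0*3)*6)*k(j(-5), P) = ((0*3)*6)*(-7*(1 - 5)) = (0*6)*(-7*(-4)) = 0*28 = 0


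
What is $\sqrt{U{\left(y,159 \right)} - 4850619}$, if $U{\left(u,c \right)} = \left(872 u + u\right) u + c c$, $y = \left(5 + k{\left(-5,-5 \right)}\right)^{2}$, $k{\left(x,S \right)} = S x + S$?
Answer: $\sqrt{336190287} \approx 18336.0$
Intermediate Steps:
$k{\left(x,S \right)} = S + S x$
$y = 625$ ($y = \left(5 - 5 \left(1 - 5\right)\right)^{2} = \left(5 - -20\right)^{2} = \left(5 + 20\right)^{2} = 25^{2} = 625$)
$U{\left(u,c \right)} = c^{2} + 873 u^{2}$ ($U{\left(u,c \right)} = 873 u u + c^{2} = 873 u^{2} + c^{2} = c^{2} + 873 u^{2}$)
$\sqrt{U{\left(y,159 \right)} - 4850619} = \sqrt{\left(159^{2} + 873 \cdot 625^{2}\right) - 4850619} = \sqrt{\left(25281 + 873 \cdot 390625\right) - 4850619} = \sqrt{\left(25281 + 341015625\right) - 4850619} = \sqrt{341040906 - 4850619} = \sqrt{336190287}$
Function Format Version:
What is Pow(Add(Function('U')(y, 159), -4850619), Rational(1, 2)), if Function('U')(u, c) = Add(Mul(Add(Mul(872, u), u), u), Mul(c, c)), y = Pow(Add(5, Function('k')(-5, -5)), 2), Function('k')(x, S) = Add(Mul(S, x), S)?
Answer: Pow(336190287, Rational(1, 2)) ≈ 18336.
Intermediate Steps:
Function('k')(x, S) = Add(S, Mul(S, x))
y = 625 (y = Pow(Add(5, Mul(-5, Add(1, -5))), 2) = Pow(Add(5, Mul(-5, -4)), 2) = Pow(Add(5, 20), 2) = Pow(25, 2) = 625)
Function('U')(u, c) = Add(Pow(c, 2), Mul(873, Pow(u, 2))) (Function('U')(u, c) = Add(Mul(Mul(873, u), u), Pow(c, 2)) = Add(Mul(873, Pow(u, 2)), Pow(c, 2)) = Add(Pow(c, 2), Mul(873, Pow(u, 2))))
Pow(Add(Function('U')(y, 159), -4850619), Rational(1, 2)) = Pow(Add(Add(Pow(159, 2), Mul(873, Pow(625, 2))), -4850619), Rational(1, 2)) = Pow(Add(Add(25281, Mul(873, 390625)), -4850619), Rational(1, 2)) = Pow(Add(Add(25281, 341015625), -4850619), Rational(1, 2)) = Pow(Add(341040906, -4850619), Rational(1, 2)) = Pow(336190287, Rational(1, 2))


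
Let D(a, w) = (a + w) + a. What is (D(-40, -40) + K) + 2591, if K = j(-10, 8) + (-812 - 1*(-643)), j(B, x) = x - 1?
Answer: 2309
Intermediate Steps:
j(B, x) = -1 + x
D(a, w) = w + 2*a
K = -162 (K = (-1 + 8) + (-812 - 1*(-643)) = 7 + (-812 + 643) = 7 - 169 = -162)
(D(-40, -40) + K) + 2591 = ((-40 + 2*(-40)) - 162) + 2591 = ((-40 - 80) - 162) + 2591 = (-120 - 162) + 2591 = -282 + 2591 = 2309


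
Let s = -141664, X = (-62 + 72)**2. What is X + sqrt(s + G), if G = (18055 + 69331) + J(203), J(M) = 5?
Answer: 100 + I*sqrt(54273) ≈ 100.0 + 232.97*I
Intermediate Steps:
X = 100 (X = 10**2 = 100)
G = 87391 (G = (18055 + 69331) + 5 = 87386 + 5 = 87391)
X + sqrt(s + G) = 100 + sqrt(-141664 + 87391) = 100 + sqrt(-54273) = 100 + I*sqrt(54273)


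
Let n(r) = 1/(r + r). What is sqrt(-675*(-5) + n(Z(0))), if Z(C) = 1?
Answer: sqrt(13502)/2 ≈ 58.099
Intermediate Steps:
n(r) = 1/(2*r)
sqrt(-675*(-5) + n(Z(0))) = sqrt(-675*(-5) + (1/2)/1) = sqrt(3375 + (1/2)*1) = sqrt(3375 + 1/2) = sqrt(6751/2) = sqrt(13502)/2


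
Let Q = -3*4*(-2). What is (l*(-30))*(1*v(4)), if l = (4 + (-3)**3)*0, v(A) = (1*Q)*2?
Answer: 0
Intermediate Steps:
Q = 24 (Q = -12*(-2) = 24)
v(A) = 48 (v(A) = (1*24)*2 = 24*2 = 48)
l = 0 (l = (4 - 27)*0 = -23*0 = 0)
(l*(-30))*(1*v(4)) = (0*(-30))*(1*48) = 0*48 = 0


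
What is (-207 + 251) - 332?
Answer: -288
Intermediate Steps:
(-207 + 251) - 332 = 44 - 332 = -288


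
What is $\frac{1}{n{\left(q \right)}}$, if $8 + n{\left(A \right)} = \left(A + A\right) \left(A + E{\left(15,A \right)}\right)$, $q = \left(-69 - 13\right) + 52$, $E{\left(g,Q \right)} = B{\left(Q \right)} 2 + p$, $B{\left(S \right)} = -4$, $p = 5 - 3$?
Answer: $\frac{1}{2152} \approx 0.00046468$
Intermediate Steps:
$p = 2$
$E{\left(g,Q \right)} = -6$ ($E{\left(g,Q \right)} = \left(-4\right) 2 + 2 = -8 + 2 = -6$)
$q = -30$ ($q = -82 + 52 = -30$)
$n{\left(A \right)} = -8 + 2 A \left(-6 + A\right)$ ($n{\left(A \right)} = -8 + \left(A + A\right) \left(A - 6\right) = -8 + 2 A \left(-6 + A\right)$)
$\frac{1}{n{\left(q \right)}} = \frac{1}{-8 - -360 + 2 \left(-30\right)^{2}} = \frac{1}{-8 + 360 + 2 \cdot 900} = \frac{1}{-8 + 360 + 1800} = \frac{1}{2152}$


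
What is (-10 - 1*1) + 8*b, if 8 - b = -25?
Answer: 253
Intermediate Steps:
b = 33 (b = 8 - 1*(-25) = 8 + 25 = 33)
(-10 - 1*1) + 8*b = (-10 - 1*1) + 8*33 = (-10 - 1) + 264 = -11 + 264 = 253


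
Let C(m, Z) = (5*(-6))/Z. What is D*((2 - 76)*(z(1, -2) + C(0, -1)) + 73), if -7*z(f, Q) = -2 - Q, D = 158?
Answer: -339226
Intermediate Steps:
z(f, Q) = 2/7 + Q/7 (z(f, Q) = -(-2 - Q)/7 = 2/7 + Q/7)
C(m, Z) = -30/Z
D*((2 - 76)*(z(1, -2) + C(0, -1)) + 73) = 158*((2 - 76)*((2/7 + (1/7)*(-2)) - 30/(-1)) + 73) = 158*(-74*((2/7 - 2/7) - 30*(-1)) + 73) = 158*(-74*(0 + 30) + 73) = 158*(-74*30 + 73) = 158*(-2220 + 73) = 158*(-2147) = -339226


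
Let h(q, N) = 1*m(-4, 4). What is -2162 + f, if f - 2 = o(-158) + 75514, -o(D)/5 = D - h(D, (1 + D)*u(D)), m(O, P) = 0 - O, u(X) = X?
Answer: 74164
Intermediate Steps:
m(O, P) = -O
h(q, N) = 4 (h(q, N) = 1*(-1*(-4)) = 1*4 = 4)
o(D) = 20 - 5*D (o(D) = -5*(D - 1*4) = -5*(D - 4) = -5*(-4 + D) = 20 - 5*D)
f = 76326 (f = 2 + ((20 - 5*(-158)) + 75514) = 2 + ((20 + 790) + 75514) = 2 + (810 + 75514) = 2 + 76324 = 76326)
-2162 + f = -2162 + 76326 = 74164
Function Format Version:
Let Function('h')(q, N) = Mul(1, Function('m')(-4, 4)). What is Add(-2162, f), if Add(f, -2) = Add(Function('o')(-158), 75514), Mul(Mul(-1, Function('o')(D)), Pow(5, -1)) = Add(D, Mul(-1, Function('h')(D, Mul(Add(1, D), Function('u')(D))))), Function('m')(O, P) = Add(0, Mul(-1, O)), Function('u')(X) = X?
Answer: 74164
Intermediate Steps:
Function('m')(O, P) = Mul(-1, O)
Function('h')(q, N) = 4 (Function('h')(q, N) = Mul(1, Mul(-1, -4)) = Mul(1, 4) = 4)
Function('o')(D) = Add(20, Mul(-5, D)) (Function('o')(D) = Mul(-5, Add(D, Mul(-1, 4))) = Mul(-5, Add(D, -4)) = Mul(-5, Add(-4, D)) = Add(20, Mul(-5, D)))
f = 76326 (f = Add(2, Add(Add(20, Mul(-5, -158)), 75514)) = Add(2, Add(Add(20, 790), 75514)) = Add(2, Add(810, 75514)) = Add(2, 76324) = 76326)
Add(-2162, f) = Add(-2162, 76326) = 74164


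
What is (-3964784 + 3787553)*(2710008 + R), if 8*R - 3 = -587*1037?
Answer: -933624019347/2 ≈ -4.6681e+11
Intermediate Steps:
R = -152179/2 (R = 3/8 + (-587*1037)/8 = 3/8 + (⅛)*(-608719) = 3/8 - 608719/8 = -152179/2 ≈ -76090.)
(-3964784 + 3787553)*(2710008 + R) = (-3964784 + 3787553)*(2710008 - 152179/2) = -177231*5267837/2 = -933624019347/2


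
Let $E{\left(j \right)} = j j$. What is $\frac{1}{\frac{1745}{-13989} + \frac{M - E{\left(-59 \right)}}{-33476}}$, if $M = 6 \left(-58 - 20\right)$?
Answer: $- \frac{468295764}{3173059} \approx -147.58$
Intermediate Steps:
$E{\left(j \right)} = j^{2}$
$M = -468$ ($M = 6 \left(-78\right) = -468$)
$\frac{1}{\frac{1745}{-13989} + \frac{M - E{\left(-59 \right)}}{-33476}} = \frac{1}{\frac{1745}{-13989} + \frac{-468 - \left(-59\right)^{2}}{-33476}} = \frac{1}{1745 \left(- \frac{1}{13989}\right) + \left(-468 - 3481\right) \left(- \frac{1}{33476}\right)} = \frac{1}{- \frac{1745}{13989} + \left(-468 - 3481\right) \left(- \frac{1}{33476}\right)} = \frac{1}{- \frac{1745}{13989} - - \frac{3949}{33476}} = \frac{1}{- \frac{1745}{13989} + \frac{3949}{33476}} = \frac{1}{- \frac{3173059}{468295764}} = - \frac{468295764}{3173059}$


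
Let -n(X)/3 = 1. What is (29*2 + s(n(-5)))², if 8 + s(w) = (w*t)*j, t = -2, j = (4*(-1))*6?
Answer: 8836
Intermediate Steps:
n(X) = -3 (n(X) = -3*1 = -3)
j = -24 (j = -4*6 = -24)
s(w) = -8 + 48*w (s(w) = -8 + (w*(-2))*(-24) = -8 - 2*w*(-24) = -8 + 48*w)
(29*2 + s(n(-5)))² = (29*2 + (-8 + 48*(-3)))² = (58 + (-8 - 144))² = (58 - 152)² = (-94)² = 8836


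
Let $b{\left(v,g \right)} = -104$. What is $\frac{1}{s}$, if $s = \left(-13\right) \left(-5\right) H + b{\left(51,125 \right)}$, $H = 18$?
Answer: $\frac{1}{1066} \approx 0.00093809$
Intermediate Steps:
$s = 1066$ ($s = \left(-13\right) \left(-5\right) 18 - 104 = 65 \cdot 18 - 104 = 1170 - 104 = 1066$)
$\frac{1}{s} = \frac{1}{1066}$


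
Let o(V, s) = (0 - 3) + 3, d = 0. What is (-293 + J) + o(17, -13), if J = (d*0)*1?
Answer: -293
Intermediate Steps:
o(V, s) = 0 (o(V, s) = -3 + 3 = 0)
J = 0 (J = (0*0)*1 = 0*1 = 0)
(-293 + J) + o(17, -13) = (-293 + 0) + 0 = -293 + 0 = -293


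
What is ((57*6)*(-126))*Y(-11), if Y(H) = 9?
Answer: -387828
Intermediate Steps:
((57*6)*(-126))*Y(-11) = ((57*6)*(-126))*9 = (342*(-126))*9 = -43092*9 = -387828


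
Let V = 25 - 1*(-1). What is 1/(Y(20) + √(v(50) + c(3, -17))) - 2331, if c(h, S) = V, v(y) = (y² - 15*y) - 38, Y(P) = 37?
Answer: -860176/369 + √1738/369 ≈ -2331.0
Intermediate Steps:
v(y) = -38 + y² - 15*y
V = 26 (V = 25 + 1 = 26)
c(h, S) = 26
1/(Y(20) + √(v(50) + c(3, -17))) - 2331 = 1/(37 + √((-38 + 50² - 15*50) + 26)) - 2331 = 1/(37 + √((-38 + 2500 - 750) + 26)) - 2331 = 1/(37 + √(1712 + 26)) - 2331 = 1/(37 + √1738) - 2331 = -2331 + 1/(37 + √1738)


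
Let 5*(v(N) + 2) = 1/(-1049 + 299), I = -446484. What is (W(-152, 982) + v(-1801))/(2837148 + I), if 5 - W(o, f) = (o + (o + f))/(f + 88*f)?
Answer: 490298801/391761098010000 ≈ 1.2515e-6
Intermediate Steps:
v(N) = -7501/3750 (v(N) = -2 + 1/(5*(-1049 + 299)) = -2 + (1/5)/(-750) = -2 + (1/5)*(-1/750) = -2 - 1/3750 = -7501/3750)
W(o, f) = 5 - (f + 2*o)/(89*f) (W(o, f) = 5 - (o + (o + f))/(f + 88*f) = 5 - (o + (f + o))/(89*f) = 5 - (f + 2*o)*1/(89*f) = 5 - (f + 2*o)/(89*f))
(W(-152, 982) + v(-1801))/(2837148 + I) = ((2/89)*(-1*(-152) + 222*982)/982 - 7501/3750)/(2837148 - 446484) = ((2/89)*(1/982)*(152 + 218004) - 7501/3750)/2390664 = ((2/89)*(1/982)*218156 - 7501/3750)*(1/2390664) = (218156/43699 - 7501/3750)*(1/2390664) = (490298801/163871250)*(1/2390664) = 490298801/391761098010000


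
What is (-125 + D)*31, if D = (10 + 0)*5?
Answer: -2325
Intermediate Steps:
D = 50 (D = 10*5 = 50)
(-125 + D)*31 = (-125 + 50)*31 = -75*31 = -2325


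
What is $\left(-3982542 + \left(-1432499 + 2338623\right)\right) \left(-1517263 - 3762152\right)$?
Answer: $16241687335470$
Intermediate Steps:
$\left(-3982542 + \left(-1432499 + 2338623\right)\right) \left(-1517263 - 3762152\right) = \left(-3982542 + 906124\right) \left(-5279415\right) = \left(-3076418\right) \left(-5279415\right) = 16241687335470$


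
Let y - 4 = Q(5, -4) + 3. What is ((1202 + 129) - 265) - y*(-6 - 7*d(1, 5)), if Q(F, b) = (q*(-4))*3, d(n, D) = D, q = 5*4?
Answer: -8487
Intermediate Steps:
q = 20
Q(F, b) = -240 (Q(F, b) = (20*(-4))*3 = -80*3 = -240)
y = -233 (y = 4 + (-240 + 3) = 4 - 237 = -233)
((1202 + 129) - 265) - y*(-6 - 7*d(1, 5)) = ((1202 + 129) - 265) - (-233)*(-6 - 7*5) = (1331 - 265) - (-233)*(-6 - 35) = 1066 - (-233)*(-41) = 1066 - 1*9553 = 1066 - 9553 = -8487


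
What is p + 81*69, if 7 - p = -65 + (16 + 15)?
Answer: 5630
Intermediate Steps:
p = 41 (p = 7 - (-65 + (16 + 15)) = 7 - (-65 + 31) = 7 - 1*(-34) = 7 + 34 = 41)
p + 81*69 = 41 + 81*69 = 41 + 5589 = 5630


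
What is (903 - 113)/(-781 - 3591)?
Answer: -395/2186 ≈ -0.18070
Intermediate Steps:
(903 - 113)/(-781 - 3591) = 790/(-4372) = 790*(-1/4372) = -395/2186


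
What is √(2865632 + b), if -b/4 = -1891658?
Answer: 2*√2608066 ≈ 3229.9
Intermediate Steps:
b = 7566632 (b = -4*(-1891658) = 7566632)
√(2865632 + b) = √(2865632 + 7566632) = √10432264 = 2*√2608066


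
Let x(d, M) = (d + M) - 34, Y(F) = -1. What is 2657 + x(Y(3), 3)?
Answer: 2625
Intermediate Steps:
x(d, M) = -34 + M + d (x(d, M) = (M + d) - 34 = -34 + M + d)
2657 + x(Y(3), 3) = 2657 + (-34 + 3 - 1) = 2657 - 32 = 2625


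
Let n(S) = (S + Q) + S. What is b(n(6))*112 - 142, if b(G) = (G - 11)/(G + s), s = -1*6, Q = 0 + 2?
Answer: -100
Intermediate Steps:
Q = 2
s = -6
n(S) = 2 + 2*S (n(S) = (S + 2) + S = (2 + S) + S = 2 + 2*S)
b(G) = (-11 + G)/(-6 + G) (b(G) = (G - 11)/(G - 6) = (-11 + G)/(-6 + G))
b(n(6))*112 - 142 = ((-11 + (2 + 2*6))/(-6 + (2 + 2*6)))*112 - 142 = ((-11 + (2 + 12))/(-6 + (2 + 12)))*112 - 142 = ((-11 + 14)/(-6 + 14))*112 - 142 = (3/8)*112 - 142 = 42 - 142 = -100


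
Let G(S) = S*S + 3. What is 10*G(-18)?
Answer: 3270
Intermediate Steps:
G(S) = 3 + S² (G(S) = S² + 3 = 3 + S²)
10*G(-18) = 10*(3 + (-18)²) = 10*(3 + 324) = 10*327 = 3270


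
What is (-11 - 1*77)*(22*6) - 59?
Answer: -11675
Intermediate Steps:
(-11 - 1*77)*(22*6) - 59 = (-11 - 77)*132 - 59 = -88*132 - 59 = -11616 - 59 = -11675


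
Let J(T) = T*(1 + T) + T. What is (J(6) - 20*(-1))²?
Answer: 4624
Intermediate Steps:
J(T) = T + T*(1 + T)
(J(6) - 20*(-1))² = (6*(2 + 6) - 20*(-1))² = (6*8 + 20)² = (48 + 20)² = 68² = 4624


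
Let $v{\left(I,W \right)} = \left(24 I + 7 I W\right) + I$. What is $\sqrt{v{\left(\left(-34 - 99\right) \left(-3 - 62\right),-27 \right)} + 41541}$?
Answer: $i \sqrt{1376239} \approx 1173.1 i$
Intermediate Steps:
$v{\left(I,W \right)} = 25 I + 7 I W$ ($v{\left(I,W \right)} = \left(24 I + 7 I W\right) + I = 25 I + 7 I W$)
$\sqrt{v{\left(\left(-34 - 99\right) \left(-3 - 62\right),-27 \right)} + 41541} = \sqrt{\left(-34 - 99\right) \left(-3 - 62\right) \left(25 + 7 \left(-27\right)\right) + 41541} = \sqrt{\left(-133\right) \left(-65\right) \left(25 - 189\right) + 41541} = \sqrt{8645 \left(-164\right) + 41541} = \sqrt{-1417780 + 41541} = \sqrt{-1376239} = i \sqrt{1376239}$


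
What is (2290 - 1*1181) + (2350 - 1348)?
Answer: 2111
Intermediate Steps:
(2290 - 1*1181) + (2350 - 1348) = (2290 - 1181) + 1002 = 1109 + 1002 = 2111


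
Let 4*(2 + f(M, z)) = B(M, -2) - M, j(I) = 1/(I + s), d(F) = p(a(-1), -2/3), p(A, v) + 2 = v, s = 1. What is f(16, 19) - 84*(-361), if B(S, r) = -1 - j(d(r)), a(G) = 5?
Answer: 303179/10 ≈ 30318.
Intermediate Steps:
p(A, v) = -2 + v
d(F) = -8/3 (d(F) = -2 - 2/3 = -2 - 2*⅓ = -2 - ⅔ = -8/3)
j(I) = 1/(1 + I) (j(I) = 1/(I + 1) = 1/(1 + I))
B(S, r) = -⅖ (B(S, r) = -1 - 1/(1 - 8/3) = -1 - 1/(-5/3) = -1 - 1*(-⅗) = -1 + ⅗ = -⅖)
f(M, z) = -21/10 - M/4 (f(M, z) = -2 + (-⅖ - M)/4 = -2 + (-⅒ - M/4) = -21/10 - M/4)
f(16, 19) - 84*(-361) = (-21/10 - ¼*16) - 84*(-361) = (-21/10 - 4) + 30324 = -61/10 + 30324 = 303179/10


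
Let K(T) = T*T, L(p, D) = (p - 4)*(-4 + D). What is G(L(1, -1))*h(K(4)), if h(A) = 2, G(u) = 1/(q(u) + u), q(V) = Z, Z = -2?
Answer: 2/13 ≈ 0.15385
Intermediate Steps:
q(V) = -2
L(p, D) = (-4 + D)*(-4 + p) (L(p, D) = (-4 + p)*(-4 + D) = (-4 + D)*(-4 + p))
G(u) = 1/(-2 + u)
K(T) = T²
G(L(1, -1))*h(K(4)) = 2/(-2 + (16 - 4*(-1) - 4*1 - 1*1)) = 2/(-2 + (16 + 4 - 4 - 1)) = 2/(-2 + 15) = 2/13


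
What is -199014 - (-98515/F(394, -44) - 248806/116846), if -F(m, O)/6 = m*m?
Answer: -10829458986866749/54416116968 ≈ -1.9901e+5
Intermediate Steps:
F(m, O) = -6*m² (F(m, O) = -6*m*m = -6*m²)
-199014 - (-98515/F(394, -44) - 248806/116846) = -199014 - (-98515/((-6*394²)) - 248806/116846) = -199014 - (-98515/((-6*155236)) - 248806*1/116846) = -199014 - (-98515/(-931416) - 124403/58423) = -199014 - (-98515*(-1/931416) - 124403/58423) = -199014 - (98515/931416 - 124403/58423) = -199014 - 1*(-110115402803/54416116968) = -199014 + 110115402803/54416116968 = -10829458986866749/54416116968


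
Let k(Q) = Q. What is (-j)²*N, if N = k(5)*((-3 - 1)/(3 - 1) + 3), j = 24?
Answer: 2880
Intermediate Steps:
N = 5 (N = 5*((-3 - 1)/(3 - 1) + 3) = 5*(-4/2 + 3) = 5*(-4*½ + 3) = 5*(-2 + 3) = 5*1 = 5)
(-j)²*N = (-1*24)²*5 = (-24)²*5 = 576*5 = 2880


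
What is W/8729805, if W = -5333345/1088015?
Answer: -1066669/1899631757415 ≈ -5.6151e-7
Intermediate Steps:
W = -1066669/217603 (W = -5333345*1/1088015 = -1066669/217603 ≈ -4.9019)
W/8729805 = -1066669/217603/8729805 = -1066669/217603*1/8729805 = -1066669/1899631757415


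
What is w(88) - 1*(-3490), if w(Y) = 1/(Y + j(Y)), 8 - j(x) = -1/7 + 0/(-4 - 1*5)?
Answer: 2348777/673 ≈ 3490.0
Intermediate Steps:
j(x) = 57/7 (j(x) = 8 - (-1/7 + 0/(-4 - 1*5)) = 8 - (-1*1/7 + 0/(-4 - 5)) = 8 - (-1/7 + 0/(-9)) = 8 - (-1/7 + 0*(-1/9)) = 8 - (-1/7 + 0) = 8 - 1*(-1/7) = 8 + 1/7 = 57/7)
w(Y) = 1/(57/7 + Y) (w(Y) = 1/(Y + 57/7) = 1/(57/7 + Y))
w(88) - 1*(-3490) = 7/(57 + 7*88) - 1*(-3490) = 7/(57 + 616) + 3490 = 7/673 + 3490 = 2348777/673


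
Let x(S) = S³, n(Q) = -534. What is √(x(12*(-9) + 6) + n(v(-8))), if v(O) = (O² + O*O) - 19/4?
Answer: I*√1061742 ≈ 1030.4*I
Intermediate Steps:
v(O) = -19/4 + 2*O² (v(O) = (O² + O²) - 19*¼ = 2*O² - 19/4 = -19/4 + 2*O²)
√(x(12*(-9) + 6) + n(v(-8))) = √((12*(-9) + 6)³ - 534) = √((-108 + 6)³ - 534) = √((-102)³ - 534) = √(-1061208 - 534) = √(-1061742) = I*√1061742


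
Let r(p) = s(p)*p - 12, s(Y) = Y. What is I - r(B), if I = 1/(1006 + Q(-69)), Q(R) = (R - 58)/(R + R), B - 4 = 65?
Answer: -659897157/138955 ≈ -4749.0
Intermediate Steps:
B = 69 (B = 4 + 65 = 69)
Q(R) = (-58 + R)/(2*R) (Q(R) = (-58 + R)/((2*R)) = (-58 + R)*(1/(2*R)) = (-58 + R)/(2*R))
r(p) = -12 + p² (r(p) = p*p - 12 = p² - 12 = -12 + p²)
I = 138/138955 (I = 1/(1006 + (½)*(-58 - 69)/(-69)) = 1/(1006 + (½)*(-1/69)*(-127)) = 1/(1006 + 127/138) = 1/(138955/138) = 138/138955 ≈ 0.00099313)
I - r(B) = 138/138955 - (-12 + 69²) = 138/138955 - (-12 + 4761) = 138/138955 - 1*4749 = 138/138955 - 4749 = -659897157/138955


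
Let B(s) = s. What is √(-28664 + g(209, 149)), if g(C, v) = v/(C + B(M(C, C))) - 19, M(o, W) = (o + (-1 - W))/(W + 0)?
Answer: I*√3420259476270/10920 ≈ 169.36*I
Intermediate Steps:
M(o, W) = (-1 + o - W)/W
g(C, v) = -19 + v/(C - 1/C) (g(C, v) = v/(C + (-1 + C - C)/C) - 19 = v/(C - 1/C) - 19 = -19 + v/(C - 1/C))
√(-28664 + g(209, 149)) = √(-28664 + (19 - 1*209*(-1*149 + 19*209))/(-1 + 209²)) = √(-28664 + (19 - 1*209*(-149 + 3971))/(-1 + 43681)) = √(-28664 + (19 - 1*209*3822)/43680) = √(-28664 + (19 - 798798)/43680) = √(-28664 + (1/43680)*(-798779)) = √(-28664 - 798779/43680) = √(-1252842299/43680) = I*√3420259476270/10920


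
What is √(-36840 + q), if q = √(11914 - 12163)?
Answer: √(-36840 + I*√249) ≈ 0.0411 + 191.94*I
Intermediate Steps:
q = I*√249 (q = √(-249) = I*√249 ≈ 15.78*I)
√(-36840 + q) = √(-36840 + I*√249)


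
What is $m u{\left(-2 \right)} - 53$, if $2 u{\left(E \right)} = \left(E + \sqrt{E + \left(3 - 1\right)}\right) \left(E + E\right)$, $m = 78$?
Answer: $259$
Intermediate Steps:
$u{\left(E \right)} = E \left(E + \sqrt{2 + E}\right)$ ($u{\left(E \right)} = \frac{\left(E + \sqrt{E + \left(3 - 1\right)}\right) \left(E + E\right)}{2} = \frac{\left(E + \sqrt{E + \left(3 - 1\right)}\right) 2 E}{2} = \frac{\left(E + \sqrt{E + 2}\right) 2 E}{2} = \frac{\left(E + \sqrt{2 + E}\right) 2 E}{2} = \frac{2 E \left(E + \sqrt{2 + E}\right)}{2} = E \left(E + \sqrt{2 + E}\right)$)
$m u{\left(-2 \right)} - 53 = 78 \left(- 2 \left(-2 + \sqrt{2 - 2}\right)\right) - 53 = 78 \left(- 2 \left(-2 + \sqrt{0}\right)\right) - 53 = 78 \left(- 2 \left(-2 + 0\right)\right) - 53 = 78 \left(\left(-2\right) \left(-2\right)\right) - 53 = 78 \cdot 4 - 53 = 312 - 53 = 259$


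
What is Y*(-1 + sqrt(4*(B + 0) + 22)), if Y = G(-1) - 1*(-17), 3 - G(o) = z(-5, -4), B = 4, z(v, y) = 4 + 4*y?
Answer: -32 + 32*sqrt(38) ≈ 165.26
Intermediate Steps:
G(o) = 15 (G(o) = 3 - (4 + 4*(-4)) = 3 - (4 - 16) = 3 - 1*(-12) = 3 + 12 = 15)
Y = 32 (Y = 15 - 1*(-17) = 15 + 17 = 32)
Y*(-1 + sqrt(4*(B + 0) + 22)) = 32*(-1 + sqrt(4*(4 + 0) + 22)) = 32*(-1 + sqrt(4*4 + 22)) = 32*(-1 + sqrt(16 + 22)) = 32*(-1 + sqrt(38)) = -32 + 32*sqrt(38)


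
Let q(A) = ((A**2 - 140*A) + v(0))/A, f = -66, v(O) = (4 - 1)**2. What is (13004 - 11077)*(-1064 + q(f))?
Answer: -53846161/22 ≈ -2.4476e+6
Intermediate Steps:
v(O) = 9 (v(O) = 3**2 = 9)
q(A) = (9 + A**2 - 140*A)/A (q(A) = ((A**2 - 140*A) + 9)/A = (9 + A**2 - 140*A)/A)
(13004 - 11077)*(-1064 + q(f)) = (13004 - 11077)*(-1064 + (-140 - 66 + 9/(-66))) = 1927*(-1064 + (-140 - 66 + 9*(-1/66))) = 1927*(-1064 + (-140 - 66 - 3/22)) = 1927*(-1064 - 4535/22) = 1927*(-27943/22) = -53846161/22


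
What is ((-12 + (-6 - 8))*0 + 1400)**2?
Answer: 1960000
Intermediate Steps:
((-12 + (-6 - 8))*0 + 1400)**2 = ((-12 - 14)*0 + 1400)**2 = (-26*0 + 1400)**2 = (0 + 1400)**2 = 1400**2 = 1960000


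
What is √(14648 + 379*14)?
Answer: √19954 ≈ 141.26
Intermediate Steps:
√(14648 + 379*14) = √(14648 + 5306) = √19954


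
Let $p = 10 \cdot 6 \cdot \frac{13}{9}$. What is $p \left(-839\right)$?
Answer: $- \frac{218140}{3} \approx -72713.0$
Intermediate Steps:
$p = \frac{260}{3}$ ($p = 60 \cdot 13 \cdot \frac{1}{9} = 60 \cdot \frac{13}{9} = \frac{260}{3} \approx 86.667$)
$p \left(-839\right) = \frac{260}{3} \left(-839\right) = - \frac{218140}{3}$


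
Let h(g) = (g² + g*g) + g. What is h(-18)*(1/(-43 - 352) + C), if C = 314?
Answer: 15627654/79 ≈ 1.9782e+5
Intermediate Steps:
h(g) = g + 2*g² (h(g) = (g² + g²) + g = 2*g² + g = g + 2*g²)
h(-18)*(1/(-43 - 352) + C) = (-18*(1 + 2*(-18)))*(1/(-43 - 352) + 314) = (-18*(1 - 36))*(1/(-395) + 314) = (-18*(-35))*(-1/395 + 314) = 630*(124029/395) = 15627654/79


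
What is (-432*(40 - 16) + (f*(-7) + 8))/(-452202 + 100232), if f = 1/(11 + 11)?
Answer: 227927/7743340 ≈ 0.029435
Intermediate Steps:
f = 1/22 ≈ 0.045455
(-432*(40 - 16) + (f*(-7) + 8))/(-452202 + 100232) = (-432*(40 - 16) + ((1/22)*(-7) + 8))/(-452202 + 100232) = (-432*24 + (-7/22 + 8))/(-351970) = (-10368 + 169/22)*(-1/351970) = -227927/22*(-1/351970) = 227927/7743340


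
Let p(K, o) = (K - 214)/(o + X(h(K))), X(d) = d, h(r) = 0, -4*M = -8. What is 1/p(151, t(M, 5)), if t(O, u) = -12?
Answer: 4/21 ≈ 0.19048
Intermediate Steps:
M = 2 (M = -¼*(-8) = 2)
p(K, o) = (-214 + K)/o (p(K, o) = (K - 214)/(o + 0) = (-214 + K)/o)
1/p(151, t(M, 5)) = 1/((-214 + 151)/(-12)) = 1/(-1/12*(-63)) = 1/(21/4) = 4/21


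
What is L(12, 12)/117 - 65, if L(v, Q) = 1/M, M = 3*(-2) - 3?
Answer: -68446/1053 ≈ -65.001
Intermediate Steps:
M = -9 (M = -6 - 3 = -9)
L(v, Q) = -⅑ (L(v, Q) = 1/(-9) = -⅑)
L(12, 12)/117 - 65 = -⅑/117 - 65 = -⅑*1/117 - 65 = -1/1053 - 65 = -68446/1053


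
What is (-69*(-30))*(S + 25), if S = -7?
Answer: 37260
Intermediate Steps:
(-69*(-30))*(S + 25) = (-69*(-30))*(-7 + 25) = 2070*18 = 37260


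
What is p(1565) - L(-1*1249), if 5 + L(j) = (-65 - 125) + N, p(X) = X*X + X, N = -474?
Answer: 2451459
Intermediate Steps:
p(X) = X + X² (p(X) = X² + X = X + X²)
L(j) = -669 (L(j) = -5 + ((-65 - 125) - 474) = -5 + (-190 - 474) = -5 - 664 = -669)
p(1565) - L(-1*1249) = 1565*(1 + 1565) - 1*(-669) = 1565*1566 + 669 = 2450790 + 669 = 2451459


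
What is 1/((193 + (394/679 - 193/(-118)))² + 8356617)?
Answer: 6419534884/53890237883704653 ≈ 1.1912e-7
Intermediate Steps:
1/((193 + (394/679 - 193/(-118)))² + 8356617) = 1/((193 + (394*(1/679) - 193*(-1/118)))² + 8356617) = 1/((193 + (394/679 + 193/118))² + 8356617) = 1/((193 + 177539/80122)² + 8356617) = 1/((15641085/80122)² + 8356617) = 1/(244643539977225/6419534884 + 8356617) = 1/(53890237883704653/6419534884) = 6419534884/53890237883704653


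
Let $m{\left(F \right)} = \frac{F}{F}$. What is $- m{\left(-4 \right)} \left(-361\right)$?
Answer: $361$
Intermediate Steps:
$m{\left(F \right)} = 1$
$- m{\left(-4 \right)} \left(-361\right) = \left(-1\right) 1 \left(-361\right) = \left(-1\right) \left(-361\right) = 361$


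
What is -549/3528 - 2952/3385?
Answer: -1363669/1326920 ≈ -1.0277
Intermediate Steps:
-549/3528 - 2952/3385 = -549*1/3528 - 2952*1/3385 = -61/392 - 2952/3385 = -1363669/1326920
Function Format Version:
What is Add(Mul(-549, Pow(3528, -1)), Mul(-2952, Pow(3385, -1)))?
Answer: Rational(-1363669, 1326920) ≈ -1.0277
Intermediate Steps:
Add(Mul(-549, Pow(3528, -1)), Mul(-2952, Pow(3385, -1))) = Add(Mul(-549, Rational(1, 3528)), Mul(-2952, Rational(1, 3385))) = Add(Rational(-61, 392), Rational(-2952, 3385)) = Rational(-1363669, 1326920)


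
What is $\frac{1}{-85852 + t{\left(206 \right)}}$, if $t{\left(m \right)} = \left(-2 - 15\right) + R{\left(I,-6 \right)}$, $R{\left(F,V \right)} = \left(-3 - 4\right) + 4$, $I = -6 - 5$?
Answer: $- \frac{1}{85872} \approx -1.1645 \cdot 10^{-5}$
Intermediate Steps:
$I = -11$
$R{\left(F,V \right)} = -3$ ($R{\left(F,V \right)} = -7 + 4 = -3$)
$t{\left(m \right)} = -20$ ($t{\left(m \right)} = \left(-2 - 15\right) - 3 = -17 - 3 = -20$)
$\frac{1}{-85852 + t{\left(206 \right)}} = \frac{1}{-85852 - 20} = \frac{1}{-85872} = - \frac{1}{85872}$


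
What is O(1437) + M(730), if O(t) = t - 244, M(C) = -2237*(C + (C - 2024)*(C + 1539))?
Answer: 6566392565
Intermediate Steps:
M(C) = -2237*C - 2237*(-2024 + C)*(1539 + C) (M(C) = -2237*(C + (-2024 + C)*(1539 + C)) = -2237*C - 2237*(-2024 + C)*(1539 + C))
O(t) = -244 + t
O(1437) + M(730) = (-244 + 1437) + (6968111832 - 2237*730² + 1082708*730) = 1193 + (6968111832 - 2237*532900 + 790376840) = 1193 + (6968111832 - 1192097300 + 790376840) = 1193 + 6566391372 = 6566392565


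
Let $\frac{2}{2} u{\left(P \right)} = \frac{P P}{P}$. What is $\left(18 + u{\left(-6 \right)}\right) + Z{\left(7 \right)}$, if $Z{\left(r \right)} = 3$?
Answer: $15$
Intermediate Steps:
$u{\left(P \right)} = P$ ($u{\left(P \right)} = \frac{P P}{P} = \frac{P^{2}}{P} = P$)
$\left(18 + u{\left(-6 \right)}\right) + Z{\left(7 \right)} = \left(18 - 6\right) + 3 = 12 + 3 = 15$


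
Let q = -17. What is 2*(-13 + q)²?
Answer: 1800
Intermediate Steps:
2*(-13 + q)² = 2*(-13 - 17)² = 2*(-30)² = 2*900 = 1800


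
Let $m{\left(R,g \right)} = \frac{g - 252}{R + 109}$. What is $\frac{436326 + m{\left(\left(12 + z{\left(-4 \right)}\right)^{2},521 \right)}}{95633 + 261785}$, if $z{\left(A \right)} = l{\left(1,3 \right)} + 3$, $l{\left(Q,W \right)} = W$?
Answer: $\frac{188929427}{154761994} \approx 1.2208$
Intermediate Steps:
$z{\left(A \right)} = 6$ ($z{\left(A \right)} = 3 + 3 = 6$)
$m{\left(R,g \right)} = \frac{-252 + g}{109 + R}$ ($m{\left(R,g \right)} = \frac{g - 252}{109 + R} = \frac{-252 + g}{109 + R}$)
$\frac{436326 + m{\left(\left(12 + z{\left(-4 \right)}\right)^{2},521 \right)}}{95633 + 261785} = \frac{436326 + \frac{-252 + 521}{109 + \left(12 + 6\right)^{2}}}{95633 + 261785} = \frac{436326 + \frac{1}{109 + 18^{2}} \cdot 269}{357418} = \left(436326 + \frac{1}{109 + 324} \cdot 269\right) \frac{1}{357418} = \left(436326 + \frac{1}{433} \cdot 269\right) \frac{1}{357418} = \left(436326 + \frac{269}{433}\right) \frac{1}{357418} = \frac{188929427}{433} \cdot \frac{1}{357418} = \frac{188929427}{154761994}$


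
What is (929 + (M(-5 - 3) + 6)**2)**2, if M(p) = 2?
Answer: 986049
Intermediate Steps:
(929 + (M(-5 - 3) + 6)**2)**2 = (929 + (2 + 6)**2)**2 = (929 + 8**2)**2 = (929 + 64)**2 = 993**2 = 986049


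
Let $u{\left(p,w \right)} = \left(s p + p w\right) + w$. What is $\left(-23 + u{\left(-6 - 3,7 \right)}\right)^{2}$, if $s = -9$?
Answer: $4$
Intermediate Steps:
$u{\left(p,w \right)} = w - 9 p + p w$ ($u{\left(p,w \right)} = \left(- 9 p + p w\right) + w = w - 9 p + p w$)
$\left(-23 + u{\left(-6 - 3,7 \right)}\right)^{2} = \left(-23 + \left(7 - 9 \left(-6 - 3\right) + \left(-6 - 3\right) 7\right)\right)^{2} = \left(-23 - -25\right)^{2} = \left(-23 + \left(7 + 81 - 63\right)\right)^{2} = \left(-23 + 25\right)^{2} = 2^{2} = 4$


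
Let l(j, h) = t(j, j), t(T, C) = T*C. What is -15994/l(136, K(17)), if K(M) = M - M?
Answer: -7997/9248 ≈ -0.86473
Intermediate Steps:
K(M) = 0
t(T, C) = C*T
l(j, h) = j**2 (l(j, h) = j*j = j**2)
-15994/l(136, K(17)) = -15994/(136**2) = -15994/18496 = -15994*1/18496 = -7997/9248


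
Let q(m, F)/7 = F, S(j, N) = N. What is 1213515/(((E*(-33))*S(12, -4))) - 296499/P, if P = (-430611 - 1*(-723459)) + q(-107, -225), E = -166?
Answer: -39995671187/709152664 ≈ -56.399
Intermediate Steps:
q(m, F) = 7*F
P = 291273 (P = (-430611 - 1*(-723459)) + 7*(-225) = (-430611 + 723459) - 1575 = 292848 - 1575 = 291273)
1213515/(((E*(-33))*S(12, -4))) - 296499/P = 1213515/((-166*(-33)*(-4))) - 296499/291273 = 1213515/((5478*(-4))) - 296499*1/291273 = 1213515/(-21912) - 98833/97091 = 1213515*(-1/21912) - 98833/97091 = -404505/7304 - 98833/97091 = -39995671187/709152664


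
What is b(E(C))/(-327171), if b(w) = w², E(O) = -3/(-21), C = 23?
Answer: -1/16031379 ≈ -6.2378e-8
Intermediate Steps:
E(O) = ⅐ (E(O) = -3*(-1/21) = ⅐)
b(E(C))/(-327171) = (⅐)²/(-327171) = (1/49)*(-1/327171) = -1/16031379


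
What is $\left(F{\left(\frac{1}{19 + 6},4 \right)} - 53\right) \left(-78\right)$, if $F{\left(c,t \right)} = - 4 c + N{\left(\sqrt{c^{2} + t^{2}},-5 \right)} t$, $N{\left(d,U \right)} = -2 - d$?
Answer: $\frac{119262}{25} + \frac{312 \sqrt{10001}}{25} \approx 6018.5$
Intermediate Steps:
$F{\left(c,t \right)} = - 4 c + t \left(-2 - \sqrt{c^{2} + t^{2}}\right)$ ($F{\left(c,t \right)} = - 4 c + \left(-2 - \sqrt{c^{2} + t^{2}}\right) t = - 4 c + t \left(-2 - \sqrt{c^{2} + t^{2}}\right)$)
$\left(F{\left(\frac{1}{19 + 6},4 \right)} - 53\right) \left(-78\right) = \left(\left(- \frac{4}{19 + 6} - 4 \left(2 + \sqrt{\left(\frac{1}{19 + 6}\right)^{2} + 4^{2}}\right)\right) - 53\right) \left(-78\right) = \left(\left(- \frac{4}{25} - 4 \left(2 + \sqrt{\left(\frac{1}{25}\right)^{2} + 16}\right)\right) - 53\right) \left(-78\right) = \left(\left(\left(-4\right) \frac{1}{25} - 4 \left(2 + \sqrt{\left(\frac{1}{25}\right)^{2} + 16}\right)\right) - 53\right) \left(-78\right) = \left(\left(- \frac{4}{25} - 4 \left(2 + \sqrt{\frac{1}{625} + 16}\right)\right) - 53\right) \left(-78\right) = \left(\left(- \frac{4}{25} - 4 \left(2 + \sqrt{\frac{10001}{625}}\right)\right) - 53\right) \left(-78\right) = \left(\left(- \frac{4}{25} - 4 \left(2 + \frac{\sqrt{10001}}{25}\right)\right) - 53\right) \left(-78\right) = \left(\left(- \frac{4}{25} - \left(8 + \frac{4 \sqrt{10001}}{25}\right)\right) - 53\right) \left(-78\right) = \left(\left(- \frac{204}{25} - \frac{4 \sqrt{10001}}{25}\right) - 53\right) \left(-78\right) = \left(- \frac{1529}{25} - \frac{4 \sqrt{10001}}{25}\right) \left(-78\right) = \frac{119262}{25} + \frac{312 \sqrt{10001}}{25}$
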